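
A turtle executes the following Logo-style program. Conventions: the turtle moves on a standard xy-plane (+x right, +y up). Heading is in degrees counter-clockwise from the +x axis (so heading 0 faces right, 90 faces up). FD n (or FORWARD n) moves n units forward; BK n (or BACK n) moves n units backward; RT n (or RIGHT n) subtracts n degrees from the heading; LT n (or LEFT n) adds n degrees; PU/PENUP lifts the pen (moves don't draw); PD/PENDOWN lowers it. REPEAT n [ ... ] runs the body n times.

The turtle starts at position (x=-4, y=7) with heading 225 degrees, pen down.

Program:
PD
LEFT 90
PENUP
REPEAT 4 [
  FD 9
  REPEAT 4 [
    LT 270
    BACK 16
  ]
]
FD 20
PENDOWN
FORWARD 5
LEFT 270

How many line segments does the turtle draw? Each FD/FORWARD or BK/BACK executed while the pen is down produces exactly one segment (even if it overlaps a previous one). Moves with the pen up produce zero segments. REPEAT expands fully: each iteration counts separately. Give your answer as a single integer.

Answer: 1

Derivation:
Executing turtle program step by step:
Start: pos=(-4,7), heading=225, pen down
PD: pen down
LT 90: heading 225 -> 315
PU: pen up
REPEAT 4 [
  -- iteration 1/4 --
  FD 9: (-4,7) -> (2.364,0.636) [heading=315, move]
  REPEAT 4 [
    -- iteration 1/4 --
    LT 270: heading 315 -> 225
    BK 16: (2.364,0.636) -> (13.678,11.95) [heading=225, move]
    -- iteration 2/4 --
    LT 270: heading 225 -> 135
    BK 16: (13.678,11.95) -> (24.991,0.636) [heading=135, move]
    -- iteration 3/4 --
    LT 270: heading 135 -> 45
    BK 16: (24.991,0.636) -> (13.678,-10.678) [heading=45, move]
    -- iteration 4/4 --
    LT 270: heading 45 -> 315
    BK 16: (13.678,-10.678) -> (2.364,0.636) [heading=315, move]
  ]
  -- iteration 2/4 --
  FD 9: (2.364,0.636) -> (8.728,-5.728) [heading=315, move]
  REPEAT 4 [
    -- iteration 1/4 --
    LT 270: heading 315 -> 225
    BK 16: (8.728,-5.728) -> (20.042,5.586) [heading=225, move]
    -- iteration 2/4 --
    LT 270: heading 225 -> 135
    BK 16: (20.042,5.586) -> (31.355,-5.728) [heading=135, move]
    -- iteration 3/4 --
    LT 270: heading 135 -> 45
    BK 16: (31.355,-5.728) -> (20.042,-17.042) [heading=45, move]
    -- iteration 4/4 --
    LT 270: heading 45 -> 315
    BK 16: (20.042,-17.042) -> (8.728,-5.728) [heading=315, move]
  ]
  -- iteration 3/4 --
  FD 9: (8.728,-5.728) -> (15.092,-12.092) [heading=315, move]
  REPEAT 4 [
    -- iteration 1/4 --
    LT 270: heading 315 -> 225
    BK 16: (15.092,-12.092) -> (26.406,-0.778) [heading=225, move]
    -- iteration 2/4 --
    LT 270: heading 225 -> 135
    BK 16: (26.406,-0.778) -> (37.719,-12.092) [heading=135, move]
    -- iteration 3/4 --
    LT 270: heading 135 -> 45
    BK 16: (37.719,-12.092) -> (26.406,-23.406) [heading=45, move]
    -- iteration 4/4 --
    LT 270: heading 45 -> 315
    BK 16: (26.406,-23.406) -> (15.092,-12.092) [heading=315, move]
  ]
  -- iteration 4/4 --
  FD 9: (15.092,-12.092) -> (21.456,-18.456) [heading=315, move]
  REPEAT 4 [
    -- iteration 1/4 --
    LT 270: heading 315 -> 225
    BK 16: (21.456,-18.456) -> (32.77,-7.142) [heading=225, move]
    -- iteration 2/4 --
    LT 270: heading 225 -> 135
    BK 16: (32.77,-7.142) -> (44.083,-18.456) [heading=135, move]
    -- iteration 3/4 --
    LT 270: heading 135 -> 45
    BK 16: (44.083,-18.456) -> (32.77,-29.77) [heading=45, move]
    -- iteration 4/4 --
    LT 270: heading 45 -> 315
    BK 16: (32.77,-29.77) -> (21.456,-18.456) [heading=315, move]
  ]
]
FD 20: (21.456,-18.456) -> (35.598,-32.598) [heading=315, move]
PD: pen down
FD 5: (35.598,-32.598) -> (39.134,-36.134) [heading=315, draw]
LT 270: heading 315 -> 225
Final: pos=(39.134,-36.134), heading=225, 1 segment(s) drawn
Segments drawn: 1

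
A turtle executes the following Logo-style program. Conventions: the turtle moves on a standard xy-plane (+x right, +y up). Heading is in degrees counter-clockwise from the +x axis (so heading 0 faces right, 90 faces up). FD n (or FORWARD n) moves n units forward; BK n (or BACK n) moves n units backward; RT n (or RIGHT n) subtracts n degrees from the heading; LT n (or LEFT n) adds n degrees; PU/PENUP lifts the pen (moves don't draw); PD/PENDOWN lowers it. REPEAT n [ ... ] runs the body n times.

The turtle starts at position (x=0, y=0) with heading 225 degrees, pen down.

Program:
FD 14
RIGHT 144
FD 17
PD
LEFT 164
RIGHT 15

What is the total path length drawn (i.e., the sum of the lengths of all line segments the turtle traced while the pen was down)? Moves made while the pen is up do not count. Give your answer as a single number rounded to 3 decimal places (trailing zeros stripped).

Executing turtle program step by step:
Start: pos=(0,0), heading=225, pen down
FD 14: (0,0) -> (-9.899,-9.899) [heading=225, draw]
RT 144: heading 225 -> 81
FD 17: (-9.899,-9.899) -> (-7.24,6.891) [heading=81, draw]
PD: pen down
LT 164: heading 81 -> 245
RT 15: heading 245 -> 230
Final: pos=(-7.24,6.891), heading=230, 2 segment(s) drawn

Segment lengths:
  seg 1: (0,0) -> (-9.899,-9.899), length = 14
  seg 2: (-9.899,-9.899) -> (-7.24,6.891), length = 17
Total = 31

Answer: 31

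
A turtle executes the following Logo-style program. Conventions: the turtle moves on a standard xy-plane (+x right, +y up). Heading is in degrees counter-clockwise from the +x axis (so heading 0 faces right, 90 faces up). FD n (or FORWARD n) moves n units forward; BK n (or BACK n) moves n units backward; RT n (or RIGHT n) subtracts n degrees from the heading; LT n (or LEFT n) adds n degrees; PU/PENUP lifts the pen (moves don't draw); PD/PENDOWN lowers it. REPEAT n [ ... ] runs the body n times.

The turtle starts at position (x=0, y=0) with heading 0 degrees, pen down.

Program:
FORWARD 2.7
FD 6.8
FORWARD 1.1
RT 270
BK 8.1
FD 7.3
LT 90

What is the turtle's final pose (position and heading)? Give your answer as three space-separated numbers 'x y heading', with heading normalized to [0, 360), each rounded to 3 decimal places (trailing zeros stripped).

Executing turtle program step by step:
Start: pos=(0,0), heading=0, pen down
FD 2.7: (0,0) -> (2.7,0) [heading=0, draw]
FD 6.8: (2.7,0) -> (9.5,0) [heading=0, draw]
FD 1.1: (9.5,0) -> (10.6,0) [heading=0, draw]
RT 270: heading 0 -> 90
BK 8.1: (10.6,0) -> (10.6,-8.1) [heading=90, draw]
FD 7.3: (10.6,-8.1) -> (10.6,-0.8) [heading=90, draw]
LT 90: heading 90 -> 180
Final: pos=(10.6,-0.8), heading=180, 5 segment(s) drawn

Answer: 10.6 -0.8 180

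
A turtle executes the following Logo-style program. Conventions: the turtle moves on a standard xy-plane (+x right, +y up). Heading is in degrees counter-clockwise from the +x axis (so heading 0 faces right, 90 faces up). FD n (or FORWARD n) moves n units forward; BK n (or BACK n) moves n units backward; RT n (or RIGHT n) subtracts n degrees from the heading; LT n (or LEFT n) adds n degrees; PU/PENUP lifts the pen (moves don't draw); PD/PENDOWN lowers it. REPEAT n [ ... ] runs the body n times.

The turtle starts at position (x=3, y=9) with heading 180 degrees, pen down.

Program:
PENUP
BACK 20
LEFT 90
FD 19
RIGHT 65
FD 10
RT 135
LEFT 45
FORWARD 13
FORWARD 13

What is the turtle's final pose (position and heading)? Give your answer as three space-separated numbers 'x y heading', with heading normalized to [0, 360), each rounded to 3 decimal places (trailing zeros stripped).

Executing turtle program step by step:
Start: pos=(3,9), heading=180, pen down
PU: pen up
BK 20: (3,9) -> (23,9) [heading=180, move]
LT 90: heading 180 -> 270
FD 19: (23,9) -> (23,-10) [heading=270, move]
RT 65: heading 270 -> 205
FD 10: (23,-10) -> (13.937,-14.226) [heading=205, move]
RT 135: heading 205 -> 70
LT 45: heading 70 -> 115
FD 13: (13.937,-14.226) -> (8.443,-2.444) [heading=115, move]
FD 13: (8.443,-2.444) -> (2.949,9.338) [heading=115, move]
Final: pos=(2.949,9.338), heading=115, 0 segment(s) drawn

Answer: 2.949 9.338 115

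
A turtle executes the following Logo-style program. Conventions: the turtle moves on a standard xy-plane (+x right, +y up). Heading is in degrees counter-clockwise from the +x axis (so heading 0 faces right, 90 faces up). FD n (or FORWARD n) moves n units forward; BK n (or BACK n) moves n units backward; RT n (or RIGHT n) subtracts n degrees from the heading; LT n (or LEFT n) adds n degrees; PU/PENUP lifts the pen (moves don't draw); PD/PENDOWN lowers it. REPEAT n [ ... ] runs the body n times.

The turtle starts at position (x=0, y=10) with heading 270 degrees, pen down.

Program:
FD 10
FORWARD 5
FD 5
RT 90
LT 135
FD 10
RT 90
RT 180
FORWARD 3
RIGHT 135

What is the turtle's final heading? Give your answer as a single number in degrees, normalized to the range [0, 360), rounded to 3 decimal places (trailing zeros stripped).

Answer: 270

Derivation:
Executing turtle program step by step:
Start: pos=(0,10), heading=270, pen down
FD 10: (0,10) -> (0,0) [heading=270, draw]
FD 5: (0,0) -> (0,-5) [heading=270, draw]
FD 5: (0,-5) -> (0,-10) [heading=270, draw]
RT 90: heading 270 -> 180
LT 135: heading 180 -> 315
FD 10: (0,-10) -> (7.071,-17.071) [heading=315, draw]
RT 90: heading 315 -> 225
RT 180: heading 225 -> 45
FD 3: (7.071,-17.071) -> (9.192,-14.95) [heading=45, draw]
RT 135: heading 45 -> 270
Final: pos=(9.192,-14.95), heading=270, 5 segment(s) drawn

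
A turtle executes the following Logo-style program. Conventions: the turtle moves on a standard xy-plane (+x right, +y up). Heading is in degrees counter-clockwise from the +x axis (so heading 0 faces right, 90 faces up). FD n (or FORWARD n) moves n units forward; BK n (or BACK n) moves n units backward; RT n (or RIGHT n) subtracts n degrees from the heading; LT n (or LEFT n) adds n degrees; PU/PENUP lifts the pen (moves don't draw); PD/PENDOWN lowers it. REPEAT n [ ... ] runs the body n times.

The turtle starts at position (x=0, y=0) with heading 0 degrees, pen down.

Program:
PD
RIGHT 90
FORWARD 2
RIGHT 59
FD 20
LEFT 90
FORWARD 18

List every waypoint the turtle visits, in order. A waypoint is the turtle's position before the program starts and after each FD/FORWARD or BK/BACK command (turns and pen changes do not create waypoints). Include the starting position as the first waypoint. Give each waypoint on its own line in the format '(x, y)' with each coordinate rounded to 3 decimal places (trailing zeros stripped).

Answer: (0, 0)
(0, -2)
(-17.143, -12.301)
(-7.873, -27.73)

Derivation:
Executing turtle program step by step:
Start: pos=(0,0), heading=0, pen down
PD: pen down
RT 90: heading 0 -> 270
FD 2: (0,0) -> (0,-2) [heading=270, draw]
RT 59: heading 270 -> 211
FD 20: (0,-2) -> (-17.143,-12.301) [heading=211, draw]
LT 90: heading 211 -> 301
FD 18: (-17.143,-12.301) -> (-7.873,-27.73) [heading=301, draw]
Final: pos=(-7.873,-27.73), heading=301, 3 segment(s) drawn
Waypoints (4 total):
(0, 0)
(0, -2)
(-17.143, -12.301)
(-7.873, -27.73)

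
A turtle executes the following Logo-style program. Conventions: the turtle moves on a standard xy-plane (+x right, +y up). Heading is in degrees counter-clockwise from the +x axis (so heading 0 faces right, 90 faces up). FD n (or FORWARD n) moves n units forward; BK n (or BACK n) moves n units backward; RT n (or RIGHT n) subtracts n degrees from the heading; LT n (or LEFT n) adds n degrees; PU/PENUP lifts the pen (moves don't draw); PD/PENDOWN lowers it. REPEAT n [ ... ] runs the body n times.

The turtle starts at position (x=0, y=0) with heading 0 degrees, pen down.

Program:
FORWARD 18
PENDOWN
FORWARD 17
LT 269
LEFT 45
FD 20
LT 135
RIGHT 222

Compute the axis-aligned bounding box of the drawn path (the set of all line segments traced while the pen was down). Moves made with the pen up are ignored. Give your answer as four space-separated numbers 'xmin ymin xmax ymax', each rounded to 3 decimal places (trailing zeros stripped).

Answer: 0 -14.387 48.893 0

Derivation:
Executing turtle program step by step:
Start: pos=(0,0), heading=0, pen down
FD 18: (0,0) -> (18,0) [heading=0, draw]
PD: pen down
FD 17: (18,0) -> (35,0) [heading=0, draw]
LT 269: heading 0 -> 269
LT 45: heading 269 -> 314
FD 20: (35,0) -> (48.893,-14.387) [heading=314, draw]
LT 135: heading 314 -> 89
RT 222: heading 89 -> 227
Final: pos=(48.893,-14.387), heading=227, 3 segment(s) drawn

Segment endpoints: x in {0, 18, 35, 48.893}, y in {-14.387, 0}
xmin=0, ymin=-14.387, xmax=48.893, ymax=0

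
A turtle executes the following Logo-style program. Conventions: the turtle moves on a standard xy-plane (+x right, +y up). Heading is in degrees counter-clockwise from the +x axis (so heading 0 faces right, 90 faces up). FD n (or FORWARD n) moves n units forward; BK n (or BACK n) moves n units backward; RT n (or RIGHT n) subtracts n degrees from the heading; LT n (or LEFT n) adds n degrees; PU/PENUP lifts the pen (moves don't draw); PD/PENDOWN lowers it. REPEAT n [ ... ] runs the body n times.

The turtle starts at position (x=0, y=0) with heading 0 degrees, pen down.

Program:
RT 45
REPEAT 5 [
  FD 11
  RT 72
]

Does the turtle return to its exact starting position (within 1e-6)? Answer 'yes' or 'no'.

Executing turtle program step by step:
Start: pos=(0,0), heading=0, pen down
RT 45: heading 0 -> 315
REPEAT 5 [
  -- iteration 1/5 --
  FD 11: (0,0) -> (7.778,-7.778) [heading=315, draw]
  RT 72: heading 315 -> 243
  -- iteration 2/5 --
  FD 11: (7.778,-7.778) -> (2.784,-17.579) [heading=243, draw]
  RT 72: heading 243 -> 171
  -- iteration 3/5 --
  FD 11: (2.784,-17.579) -> (-8.08,-15.858) [heading=171, draw]
  RT 72: heading 171 -> 99
  -- iteration 4/5 --
  FD 11: (-8.08,-15.858) -> (-9.801,-4.994) [heading=99, draw]
  RT 72: heading 99 -> 27
  -- iteration 5/5 --
  FD 11: (-9.801,-4.994) -> (0,0) [heading=27, draw]
  RT 72: heading 27 -> 315
]
Final: pos=(0,0), heading=315, 5 segment(s) drawn

Start position: (0, 0)
Final position: (0, 0)
Distance = 0; < 1e-6 -> CLOSED

Answer: yes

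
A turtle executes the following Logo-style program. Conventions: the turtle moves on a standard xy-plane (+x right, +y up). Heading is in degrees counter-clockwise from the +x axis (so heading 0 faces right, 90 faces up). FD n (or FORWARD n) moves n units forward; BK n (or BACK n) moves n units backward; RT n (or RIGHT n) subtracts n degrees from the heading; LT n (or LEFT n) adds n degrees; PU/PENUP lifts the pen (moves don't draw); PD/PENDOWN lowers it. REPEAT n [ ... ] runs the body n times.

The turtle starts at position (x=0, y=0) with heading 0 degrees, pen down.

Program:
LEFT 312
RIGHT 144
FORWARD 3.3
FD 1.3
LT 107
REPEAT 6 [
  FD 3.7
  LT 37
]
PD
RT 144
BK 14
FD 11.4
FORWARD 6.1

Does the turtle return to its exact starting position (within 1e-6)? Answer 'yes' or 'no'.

Answer: no

Derivation:
Executing turtle program step by step:
Start: pos=(0,0), heading=0, pen down
LT 312: heading 0 -> 312
RT 144: heading 312 -> 168
FD 3.3: (0,0) -> (-3.228,0.686) [heading=168, draw]
FD 1.3: (-3.228,0.686) -> (-4.499,0.956) [heading=168, draw]
LT 107: heading 168 -> 275
REPEAT 6 [
  -- iteration 1/6 --
  FD 3.7: (-4.499,0.956) -> (-4.177,-2.73) [heading=275, draw]
  LT 37: heading 275 -> 312
  -- iteration 2/6 --
  FD 3.7: (-4.177,-2.73) -> (-1.701,-5.479) [heading=312, draw]
  LT 37: heading 312 -> 349
  -- iteration 3/6 --
  FD 3.7: (-1.701,-5.479) -> (1.931,-6.185) [heading=349, draw]
  LT 37: heading 349 -> 26
  -- iteration 4/6 --
  FD 3.7: (1.931,-6.185) -> (5.256,-4.563) [heading=26, draw]
  LT 37: heading 26 -> 63
  -- iteration 5/6 --
  FD 3.7: (5.256,-4.563) -> (6.936,-1.266) [heading=63, draw]
  LT 37: heading 63 -> 100
  -- iteration 6/6 --
  FD 3.7: (6.936,-1.266) -> (6.294,2.377) [heading=100, draw]
  LT 37: heading 100 -> 137
]
PD: pen down
RT 144: heading 137 -> 353
BK 14: (6.294,2.377) -> (-7.602,4.084) [heading=353, draw]
FD 11.4: (-7.602,4.084) -> (3.713,2.694) [heading=353, draw]
FD 6.1: (3.713,2.694) -> (9.768,1.951) [heading=353, draw]
Final: pos=(9.768,1.951), heading=353, 11 segment(s) drawn

Start position: (0, 0)
Final position: (9.768, 1.951)
Distance = 9.96; >= 1e-6 -> NOT closed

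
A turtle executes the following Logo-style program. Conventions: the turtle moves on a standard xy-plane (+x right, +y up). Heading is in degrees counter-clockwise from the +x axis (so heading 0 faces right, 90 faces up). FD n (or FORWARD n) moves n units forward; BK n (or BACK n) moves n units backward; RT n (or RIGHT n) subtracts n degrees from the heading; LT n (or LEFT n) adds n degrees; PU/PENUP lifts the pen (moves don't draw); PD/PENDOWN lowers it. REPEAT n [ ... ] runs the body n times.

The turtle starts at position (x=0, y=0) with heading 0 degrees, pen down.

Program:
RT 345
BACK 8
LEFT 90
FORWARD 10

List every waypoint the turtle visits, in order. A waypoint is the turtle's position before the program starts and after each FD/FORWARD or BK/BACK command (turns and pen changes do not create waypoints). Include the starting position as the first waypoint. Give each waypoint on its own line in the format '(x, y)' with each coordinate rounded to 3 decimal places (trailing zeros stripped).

Executing turtle program step by step:
Start: pos=(0,0), heading=0, pen down
RT 345: heading 0 -> 15
BK 8: (0,0) -> (-7.727,-2.071) [heading=15, draw]
LT 90: heading 15 -> 105
FD 10: (-7.727,-2.071) -> (-10.316,7.589) [heading=105, draw]
Final: pos=(-10.316,7.589), heading=105, 2 segment(s) drawn
Waypoints (3 total):
(0, 0)
(-7.727, -2.071)
(-10.316, 7.589)

Answer: (0, 0)
(-7.727, -2.071)
(-10.316, 7.589)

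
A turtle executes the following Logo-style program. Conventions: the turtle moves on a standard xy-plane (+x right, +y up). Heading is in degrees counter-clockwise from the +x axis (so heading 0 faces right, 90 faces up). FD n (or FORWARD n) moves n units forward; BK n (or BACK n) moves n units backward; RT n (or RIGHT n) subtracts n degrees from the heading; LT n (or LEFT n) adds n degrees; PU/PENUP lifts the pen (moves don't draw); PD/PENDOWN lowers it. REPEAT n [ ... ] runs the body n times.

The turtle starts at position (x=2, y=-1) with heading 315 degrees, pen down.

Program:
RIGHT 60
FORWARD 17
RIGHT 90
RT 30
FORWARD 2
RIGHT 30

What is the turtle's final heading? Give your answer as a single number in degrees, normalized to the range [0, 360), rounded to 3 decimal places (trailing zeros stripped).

Answer: 105

Derivation:
Executing turtle program step by step:
Start: pos=(2,-1), heading=315, pen down
RT 60: heading 315 -> 255
FD 17: (2,-1) -> (-2.4,-17.421) [heading=255, draw]
RT 90: heading 255 -> 165
RT 30: heading 165 -> 135
FD 2: (-2.4,-17.421) -> (-3.814,-16.007) [heading=135, draw]
RT 30: heading 135 -> 105
Final: pos=(-3.814,-16.007), heading=105, 2 segment(s) drawn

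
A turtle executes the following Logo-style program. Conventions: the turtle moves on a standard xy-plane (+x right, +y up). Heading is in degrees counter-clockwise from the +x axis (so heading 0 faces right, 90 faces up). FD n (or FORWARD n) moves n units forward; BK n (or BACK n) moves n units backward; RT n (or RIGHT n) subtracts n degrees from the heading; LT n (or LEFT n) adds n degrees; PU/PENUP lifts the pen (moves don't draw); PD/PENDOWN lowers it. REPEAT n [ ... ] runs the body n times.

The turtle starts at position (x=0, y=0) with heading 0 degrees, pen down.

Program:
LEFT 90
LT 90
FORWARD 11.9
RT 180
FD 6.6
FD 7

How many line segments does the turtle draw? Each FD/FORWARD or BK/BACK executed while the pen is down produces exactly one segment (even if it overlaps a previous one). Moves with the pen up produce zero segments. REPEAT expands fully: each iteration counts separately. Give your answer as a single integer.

Answer: 3

Derivation:
Executing turtle program step by step:
Start: pos=(0,0), heading=0, pen down
LT 90: heading 0 -> 90
LT 90: heading 90 -> 180
FD 11.9: (0,0) -> (-11.9,0) [heading=180, draw]
RT 180: heading 180 -> 0
FD 6.6: (-11.9,0) -> (-5.3,0) [heading=0, draw]
FD 7: (-5.3,0) -> (1.7,0) [heading=0, draw]
Final: pos=(1.7,0), heading=0, 3 segment(s) drawn
Segments drawn: 3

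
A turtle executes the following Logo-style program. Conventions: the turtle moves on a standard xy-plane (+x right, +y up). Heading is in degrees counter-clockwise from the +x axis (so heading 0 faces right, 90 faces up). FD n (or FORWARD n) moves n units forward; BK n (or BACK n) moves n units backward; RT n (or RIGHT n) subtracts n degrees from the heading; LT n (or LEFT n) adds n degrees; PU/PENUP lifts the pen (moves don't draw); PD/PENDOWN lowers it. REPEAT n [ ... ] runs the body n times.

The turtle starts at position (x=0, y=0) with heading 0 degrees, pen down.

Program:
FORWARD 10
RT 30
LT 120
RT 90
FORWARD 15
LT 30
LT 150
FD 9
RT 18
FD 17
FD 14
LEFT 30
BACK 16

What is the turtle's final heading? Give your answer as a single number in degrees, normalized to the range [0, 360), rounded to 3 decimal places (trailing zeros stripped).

Answer: 192

Derivation:
Executing turtle program step by step:
Start: pos=(0,0), heading=0, pen down
FD 10: (0,0) -> (10,0) [heading=0, draw]
RT 30: heading 0 -> 330
LT 120: heading 330 -> 90
RT 90: heading 90 -> 0
FD 15: (10,0) -> (25,0) [heading=0, draw]
LT 30: heading 0 -> 30
LT 150: heading 30 -> 180
FD 9: (25,0) -> (16,0) [heading=180, draw]
RT 18: heading 180 -> 162
FD 17: (16,0) -> (-0.168,5.253) [heading=162, draw]
FD 14: (-0.168,5.253) -> (-13.483,9.58) [heading=162, draw]
LT 30: heading 162 -> 192
BK 16: (-13.483,9.58) -> (2.168,12.906) [heading=192, draw]
Final: pos=(2.168,12.906), heading=192, 6 segment(s) drawn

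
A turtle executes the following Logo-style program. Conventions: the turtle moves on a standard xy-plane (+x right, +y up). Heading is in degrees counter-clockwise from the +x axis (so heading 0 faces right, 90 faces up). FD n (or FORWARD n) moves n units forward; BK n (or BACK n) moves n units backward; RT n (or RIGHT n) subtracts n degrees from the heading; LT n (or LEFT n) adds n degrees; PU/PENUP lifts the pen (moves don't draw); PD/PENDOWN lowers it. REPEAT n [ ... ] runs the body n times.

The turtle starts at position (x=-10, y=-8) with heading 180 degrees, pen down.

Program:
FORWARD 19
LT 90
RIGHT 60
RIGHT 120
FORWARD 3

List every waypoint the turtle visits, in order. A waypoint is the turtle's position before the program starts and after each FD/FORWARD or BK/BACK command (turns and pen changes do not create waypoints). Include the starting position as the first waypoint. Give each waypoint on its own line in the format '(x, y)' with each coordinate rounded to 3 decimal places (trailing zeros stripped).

Answer: (-10, -8)
(-29, -8)
(-29, -5)

Derivation:
Executing turtle program step by step:
Start: pos=(-10,-8), heading=180, pen down
FD 19: (-10,-8) -> (-29,-8) [heading=180, draw]
LT 90: heading 180 -> 270
RT 60: heading 270 -> 210
RT 120: heading 210 -> 90
FD 3: (-29,-8) -> (-29,-5) [heading=90, draw]
Final: pos=(-29,-5), heading=90, 2 segment(s) drawn
Waypoints (3 total):
(-10, -8)
(-29, -8)
(-29, -5)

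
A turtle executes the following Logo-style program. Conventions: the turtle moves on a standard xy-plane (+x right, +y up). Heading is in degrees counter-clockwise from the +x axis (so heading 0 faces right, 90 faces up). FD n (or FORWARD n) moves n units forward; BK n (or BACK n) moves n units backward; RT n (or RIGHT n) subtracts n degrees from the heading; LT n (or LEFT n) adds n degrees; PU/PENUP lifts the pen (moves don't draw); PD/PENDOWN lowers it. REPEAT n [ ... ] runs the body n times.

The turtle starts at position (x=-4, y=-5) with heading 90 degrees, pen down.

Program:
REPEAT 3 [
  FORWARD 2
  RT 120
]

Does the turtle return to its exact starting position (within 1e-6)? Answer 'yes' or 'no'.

Executing turtle program step by step:
Start: pos=(-4,-5), heading=90, pen down
REPEAT 3 [
  -- iteration 1/3 --
  FD 2: (-4,-5) -> (-4,-3) [heading=90, draw]
  RT 120: heading 90 -> 330
  -- iteration 2/3 --
  FD 2: (-4,-3) -> (-2.268,-4) [heading=330, draw]
  RT 120: heading 330 -> 210
  -- iteration 3/3 --
  FD 2: (-2.268,-4) -> (-4,-5) [heading=210, draw]
  RT 120: heading 210 -> 90
]
Final: pos=(-4,-5), heading=90, 3 segment(s) drawn

Start position: (-4, -5)
Final position: (-4, -5)
Distance = 0; < 1e-6 -> CLOSED

Answer: yes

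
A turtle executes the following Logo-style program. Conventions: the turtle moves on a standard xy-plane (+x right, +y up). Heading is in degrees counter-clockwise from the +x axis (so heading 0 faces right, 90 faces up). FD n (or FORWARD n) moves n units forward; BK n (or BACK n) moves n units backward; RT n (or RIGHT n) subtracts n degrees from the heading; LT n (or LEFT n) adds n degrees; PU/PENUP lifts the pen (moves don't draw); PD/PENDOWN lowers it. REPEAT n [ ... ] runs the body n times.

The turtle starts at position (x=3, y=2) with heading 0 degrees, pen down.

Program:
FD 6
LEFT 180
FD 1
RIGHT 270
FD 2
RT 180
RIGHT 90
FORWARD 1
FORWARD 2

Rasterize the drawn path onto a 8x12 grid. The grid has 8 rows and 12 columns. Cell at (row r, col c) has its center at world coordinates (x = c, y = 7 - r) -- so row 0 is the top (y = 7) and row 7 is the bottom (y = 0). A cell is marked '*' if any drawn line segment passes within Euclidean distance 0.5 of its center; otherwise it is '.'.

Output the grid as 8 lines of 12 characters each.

Segment 0: (3,2) -> (9,2)
Segment 1: (9,2) -> (8,2)
Segment 2: (8,2) -> (8,0)
Segment 3: (8,0) -> (9,0)
Segment 4: (9,0) -> (11,0)

Answer: ............
............
............
............
............
...*******..
........*...
........****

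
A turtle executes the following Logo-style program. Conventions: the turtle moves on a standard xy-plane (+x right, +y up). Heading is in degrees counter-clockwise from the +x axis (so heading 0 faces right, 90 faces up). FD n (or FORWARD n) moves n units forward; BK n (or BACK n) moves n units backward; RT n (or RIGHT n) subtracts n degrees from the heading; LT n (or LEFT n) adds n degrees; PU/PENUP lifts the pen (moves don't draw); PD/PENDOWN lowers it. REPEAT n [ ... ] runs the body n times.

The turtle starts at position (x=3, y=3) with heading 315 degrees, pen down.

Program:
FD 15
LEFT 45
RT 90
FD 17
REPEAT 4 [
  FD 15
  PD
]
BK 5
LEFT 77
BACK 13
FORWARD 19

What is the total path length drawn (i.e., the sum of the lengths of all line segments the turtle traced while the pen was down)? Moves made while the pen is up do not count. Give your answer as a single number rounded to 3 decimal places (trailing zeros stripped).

Executing turtle program step by step:
Start: pos=(3,3), heading=315, pen down
FD 15: (3,3) -> (13.607,-7.607) [heading=315, draw]
LT 45: heading 315 -> 0
RT 90: heading 0 -> 270
FD 17: (13.607,-7.607) -> (13.607,-24.607) [heading=270, draw]
REPEAT 4 [
  -- iteration 1/4 --
  FD 15: (13.607,-24.607) -> (13.607,-39.607) [heading=270, draw]
  PD: pen down
  -- iteration 2/4 --
  FD 15: (13.607,-39.607) -> (13.607,-54.607) [heading=270, draw]
  PD: pen down
  -- iteration 3/4 --
  FD 15: (13.607,-54.607) -> (13.607,-69.607) [heading=270, draw]
  PD: pen down
  -- iteration 4/4 --
  FD 15: (13.607,-69.607) -> (13.607,-84.607) [heading=270, draw]
  PD: pen down
]
BK 5: (13.607,-84.607) -> (13.607,-79.607) [heading=270, draw]
LT 77: heading 270 -> 347
BK 13: (13.607,-79.607) -> (0.94,-76.682) [heading=347, draw]
FD 19: (0.94,-76.682) -> (19.453,-80.956) [heading=347, draw]
Final: pos=(19.453,-80.956), heading=347, 9 segment(s) drawn

Segment lengths:
  seg 1: (3,3) -> (13.607,-7.607), length = 15
  seg 2: (13.607,-7.607) -> (13.607,-24.607), length = 17
  seg 3: (13.607,-24.607) -> (13.607,-39.607), length = 15
  seg 4: (13.607,-39.607) -> (13.607,-54.607), length = 15
  seg 5: (13.607,-54.607) -> (13.607,-69.607), length = 15
  seg 6: (13.607,-69.607) -> (13.607,-84.607), length = 15
  seg 7: (13.607,-84.607) -> (13.607,-79.607), length = 5
  seg 8: (13.607,-79.607) -> (0.94,-76.682), length = 13
  seg 9: (0.94,-76.682) -> (19.453,-80.956), length = 19
Total = 129

Answer: 129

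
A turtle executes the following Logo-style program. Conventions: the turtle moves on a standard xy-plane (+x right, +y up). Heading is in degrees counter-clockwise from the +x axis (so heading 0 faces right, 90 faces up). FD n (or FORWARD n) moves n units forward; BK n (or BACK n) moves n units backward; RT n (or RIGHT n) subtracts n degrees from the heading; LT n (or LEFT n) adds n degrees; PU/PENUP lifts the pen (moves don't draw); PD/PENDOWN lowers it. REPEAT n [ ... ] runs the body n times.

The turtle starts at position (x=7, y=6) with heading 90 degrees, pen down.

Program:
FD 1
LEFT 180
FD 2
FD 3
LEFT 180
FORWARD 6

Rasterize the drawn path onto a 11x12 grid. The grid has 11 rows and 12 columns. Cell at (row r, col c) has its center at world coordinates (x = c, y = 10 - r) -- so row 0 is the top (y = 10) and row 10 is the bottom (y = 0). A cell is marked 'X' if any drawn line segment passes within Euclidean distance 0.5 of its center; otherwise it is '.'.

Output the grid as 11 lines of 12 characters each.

Segment 0: (7,6) -> (7,7)
Segment 1: (7,7) -> (7,5)
Segment 2: (7,5) -> (7,2)
Segment 3: (7,2) -> (7,8)

Answer: ............
............
.......X....
.......X....
.......X....
.......X....
.......X....
.......X....
.......X....
............
............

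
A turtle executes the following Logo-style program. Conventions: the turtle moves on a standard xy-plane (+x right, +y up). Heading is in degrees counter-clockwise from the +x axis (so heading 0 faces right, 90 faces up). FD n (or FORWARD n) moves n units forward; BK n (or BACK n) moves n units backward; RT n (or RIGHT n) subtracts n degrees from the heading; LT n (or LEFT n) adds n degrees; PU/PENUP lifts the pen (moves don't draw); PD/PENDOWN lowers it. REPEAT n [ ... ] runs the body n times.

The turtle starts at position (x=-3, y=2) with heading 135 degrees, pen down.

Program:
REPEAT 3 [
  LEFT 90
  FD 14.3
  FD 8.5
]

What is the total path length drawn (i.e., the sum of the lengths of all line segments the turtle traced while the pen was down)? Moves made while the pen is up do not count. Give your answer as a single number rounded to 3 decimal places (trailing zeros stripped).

Executing turtle program step by step:
Start: pos=(-3,2), heading=135, pen down
REPEAT 3 [
  -- iteration 1/3 --
  LT 90: heading 135 -> 225
  FD 14.3: (-3,2) -> (-13.112,-8.112) [heading=225, draw]
  FD 8.5: (-13.112,-8.112) -> (-19.122,-14.122) [heading=225, draw]
  -- iteration 2/3 --
  LT 90: heading 225 -> 315
  FD 14.3: (-19.122,-14.122) -> (-9.01,-24.234) [heading=315, draw]
  FD 8.5: (-9.01,-24.234) -> (-3,-30.244) [heading=315, draw]
  -- iteration 3/3 --
  LT 90: heading 315 -> 45
  FD 14.3: (-3,-30.244) -> (7.112,-20.132) [heading=45, draw]
  FD 8.5: (7.112,-20.132) -> (13.122,-14.122) [heading=45, draw]
]
Final: pos=(13.122,-14.122), heading=45, 6 segment(s) drawn

Segment lengths:
  seg 1: (-3,2) -> (-13.112,-8.112), length = 14.3
  seg 2: (-13.112,-8.112) -> (-19.122,-14.122), length = 8.5
  seg 3: (-19.122,-14.122) -> (-9.01,-24.234), length = 14.3
  seg 4: (-9.01,-24.234) -> (-3,-30.244), length = 8.5
  seg 5: (-3,-30.244) -> (7.112,-20.132), length = 14.3
  seg 6: (7.112,-20.132) -> (13.122,-14.122), length = 8.5
Total = 68.4

Answer: 68.4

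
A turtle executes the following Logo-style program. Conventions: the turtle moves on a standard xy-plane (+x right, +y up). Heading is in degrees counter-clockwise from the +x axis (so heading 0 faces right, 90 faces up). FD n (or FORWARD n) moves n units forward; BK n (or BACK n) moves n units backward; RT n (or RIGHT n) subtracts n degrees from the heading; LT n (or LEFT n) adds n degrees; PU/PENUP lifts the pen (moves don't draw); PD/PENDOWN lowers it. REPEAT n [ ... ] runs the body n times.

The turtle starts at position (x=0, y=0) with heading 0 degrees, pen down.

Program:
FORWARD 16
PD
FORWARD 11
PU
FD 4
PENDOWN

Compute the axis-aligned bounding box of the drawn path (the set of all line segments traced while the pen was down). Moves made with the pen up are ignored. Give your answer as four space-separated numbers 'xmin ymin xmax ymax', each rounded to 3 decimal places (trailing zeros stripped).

Answer: 0 0 27 0

Derivation:
Executing turtle program step by step:
Start: pos=(0,0), heading=0, pen down
FD 16: (0,0) -> (16,0) [heading=0, draw]
PD: pen down
FD 11: (16,0) -> (27,0) [heading=0, draw]
PU: pen up
FD 4: (27,0) -> (31,0) [heading=0, move]
PD: pen down
Final: pos=(31,0), heading=0, 2 segment(s) drawn

Segment endpoints: x in {0, 16, 27}, y in {0}
xmin=0, ymin=0, xmax=27, ymax=0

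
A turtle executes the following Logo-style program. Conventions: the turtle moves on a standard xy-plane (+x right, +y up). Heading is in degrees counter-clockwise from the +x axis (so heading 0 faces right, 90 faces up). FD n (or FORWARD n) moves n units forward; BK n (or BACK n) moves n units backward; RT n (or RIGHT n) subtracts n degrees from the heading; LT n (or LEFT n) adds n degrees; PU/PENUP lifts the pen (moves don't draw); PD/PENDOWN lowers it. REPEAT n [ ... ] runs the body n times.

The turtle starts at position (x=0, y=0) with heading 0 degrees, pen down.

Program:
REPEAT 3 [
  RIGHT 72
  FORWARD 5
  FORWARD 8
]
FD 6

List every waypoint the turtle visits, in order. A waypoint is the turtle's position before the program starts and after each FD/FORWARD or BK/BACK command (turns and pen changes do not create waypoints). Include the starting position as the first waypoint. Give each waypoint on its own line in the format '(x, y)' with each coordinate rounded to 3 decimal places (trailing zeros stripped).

Answer: (0, 0)
(1.545, -4.755)
(4.017, -12.364)
(-0.028, -15.303)
(-6.5, -20.005)
(-10.545, -17.066)
(-17.017, -12.364)
(-21.871, -8.837)

Derivation:
Executing turtle program step by step:
Start: pos=(0,0), heading=0, pen down
REPEAT 3 [
  -- iteration 1/3 --
  RT 72: heading 0 -> 288
  FD 5: (0,0) -> (1.545,-4.755) [heading=288, draw]
  FD 8: (1.545,-4.755) -> (4.017,-12.364) [heading=288, draw]
  -- iteration 2/3 --
  RT 72: heading 288 -> 216
  FD 5: (4.017,-12.364) -> (-0.028,-15.303) [heading=216, draw]
  FD 8: (-0.028,-15.303) -> (-6.5,-20.005) [heading=216, draw]
  -- iteration 3/3 --
  RT 72: heading 216 -> 144
  FD 5: (-6.5,-20.005) -> (-10.545,-17.066) [heading=144, draw]
  FD 8: (-10.545,-17.066) -> (-17.017,-12.364) [heading=144, draw]
]
FD 6: (-17.017,-12.364) -> (-21.871,-8.837) [heading=144, draw]
Final: pos=(-21.871,-8.837), heading=144, 7 segment(s) drawn
Waypoints (8 total):
(0, 0)
(1.545, -4.755)
(4.017, -12.364)
(-0.028, -15.303)
(-6.5, -20.005)
(-10.545, -17.066)
(-17.017, -12.364)
(-21.871, -8.837)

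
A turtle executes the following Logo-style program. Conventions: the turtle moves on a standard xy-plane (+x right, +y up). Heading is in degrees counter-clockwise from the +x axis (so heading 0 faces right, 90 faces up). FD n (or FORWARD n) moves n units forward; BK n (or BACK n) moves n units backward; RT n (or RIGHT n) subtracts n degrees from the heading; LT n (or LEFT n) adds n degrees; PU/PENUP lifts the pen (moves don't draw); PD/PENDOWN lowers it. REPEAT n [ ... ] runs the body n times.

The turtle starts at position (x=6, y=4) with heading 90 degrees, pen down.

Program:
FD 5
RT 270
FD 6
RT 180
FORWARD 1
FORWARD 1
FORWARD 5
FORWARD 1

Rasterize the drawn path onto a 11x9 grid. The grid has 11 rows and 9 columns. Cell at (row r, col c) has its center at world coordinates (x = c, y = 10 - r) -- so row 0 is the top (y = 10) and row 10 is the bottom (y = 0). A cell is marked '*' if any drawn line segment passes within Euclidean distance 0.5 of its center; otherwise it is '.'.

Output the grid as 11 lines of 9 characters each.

Segment 0: (6,4) -> (6,9)
Segment 1: (6,9) -> (0,9)
Segment 2: (0,9) -> (1,9)
Segment 3: (1,9) -> (2,9)
Segment 4: (2,9) -> (7,9)
Segment 5: (7,9) -> (8,9)

Answer: .........
*********
......*..
......*..
......*..
......*..
......*..
.........
.........
.........
.........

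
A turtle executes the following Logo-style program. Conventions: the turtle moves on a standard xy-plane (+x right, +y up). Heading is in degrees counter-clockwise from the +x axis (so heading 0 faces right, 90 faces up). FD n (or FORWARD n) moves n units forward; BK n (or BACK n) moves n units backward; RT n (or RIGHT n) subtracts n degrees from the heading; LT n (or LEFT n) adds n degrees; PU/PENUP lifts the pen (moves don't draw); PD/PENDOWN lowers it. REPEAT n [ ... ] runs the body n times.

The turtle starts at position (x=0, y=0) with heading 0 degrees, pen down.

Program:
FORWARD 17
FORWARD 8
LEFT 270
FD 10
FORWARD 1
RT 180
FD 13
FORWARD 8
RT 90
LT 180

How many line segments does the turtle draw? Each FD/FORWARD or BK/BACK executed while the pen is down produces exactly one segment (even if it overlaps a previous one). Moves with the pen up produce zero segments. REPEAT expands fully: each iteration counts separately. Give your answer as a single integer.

Executing turtle program step by step:
Start: pos=(0,0), heading=0, pen down
FD 17: (0,0) -> (17,0) [heading=0, draw]
FD 8: (17,0) -> (25,0) [heading=0, draw]
LT 270: heading 0 -> 270
FD 10: (25,0) -> (25,-10) [heading=270, draw]
FD 1: (25,-10) -> (25,-11) [heading=270, draw]
RT 180: heading 270 -> 90
FD 13: (25,-11) -> (25,2) [heading=90, draw]
FD 8: (25,2) -> (25,10) [heading=90, draw]
RT 90: heading 90 -> 0
LT 180: heading 0 -> 180
Final: pos=(25,10), heading=180, 6 segment(s) drawn
Segments drawn: 6

Answer: 6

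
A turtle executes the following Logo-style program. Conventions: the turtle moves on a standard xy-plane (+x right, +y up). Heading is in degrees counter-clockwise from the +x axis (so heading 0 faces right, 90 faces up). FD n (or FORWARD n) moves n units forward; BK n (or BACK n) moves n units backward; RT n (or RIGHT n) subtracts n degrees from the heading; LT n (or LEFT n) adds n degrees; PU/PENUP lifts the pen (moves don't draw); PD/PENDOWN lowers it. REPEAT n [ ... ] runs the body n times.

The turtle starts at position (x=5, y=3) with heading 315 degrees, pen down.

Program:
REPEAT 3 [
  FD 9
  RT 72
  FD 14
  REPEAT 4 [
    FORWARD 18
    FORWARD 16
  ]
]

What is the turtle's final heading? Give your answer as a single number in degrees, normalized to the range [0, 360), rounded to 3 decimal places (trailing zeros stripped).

Executing turtle program step by step:
Start: pos=(5,3), heading=315, pen down
REPEAT 3 [
  -- iteration 1/3 --
  FD 9: (5,3) -> (11.364,-3.364) [heading=315, draw]
  RT 72: heading 315 -> 243
  FD 14: (11.364,-3.364) -> (5.008,-15.838) [heading=243, draw]
  REPEAT 4 [
    -- iteration 1/4 --
    FD 18: (5.008,-15.838) -> (-3.164,-31.876) [heading=243, draw]
    FD 16: (-3.164,-31.876) -> (-10.428,-46.132) [heading=243, draw]
    -- iteration 2/4 --
    FD 18: (-10.428,-46.132) -> (-18.599,-62.17) [heading=243, draw]
    FD 16: (-18.599,-62.17) -> (-25.863,-76.426) [heading=243, draw]
    -- iteration 3/4 --
    FD 18: (-25.863,-76.426) -> (-34.035,-92.465) [heading=243, draw]
    FD 16: (-34.035,-92.465) -> (-41.299,-106.721) [heading=243, draw]
    -- iteration 4/4 --
    FD 18: (-41.299,-106.721) -> (-49.471,-122.759) [heading=243, draw]
    FD 16: (-49.471,-122.759) -> (-56.735,-137.015) [heading=243, draw]
  ]
  -- iteration 2/3 --
  FD 9: (-56.735,-137.015) -> (-60.821,-145.034) [heading=243, draw]
  RT 72: heading 243 -> 171
  FD 14: (-60.821,-145.034) -> (-74.648,-142.844) [heading=171, draw]
  REPEAT 4 [
    -- iteration 1/4 --
    FD 18: (-74.648,-142.844) -> (-92.427,-140.028) [heading=171, draw]
    FD 16: (-92.427,-140.028) -> (-108.23,-137.525) [heading=171, draw]
    -- iteration 2/4 --
    FD 18: (-108.23,-137.525) -> (-126.008,-134.709) [heading=171, draw]
    FD 16: (-126.008,-134.709) -> (-141.811,-132.206) [heading=171, draw]
    -- iteration 3/4 --
    FD 18: (-141.811,-132.206) -> (-159.589,-129.391) [heading=171, draw]
    FD 16: (-159.589,-129.391) -> (-175.392,-126.888) [heading=171, draw]
    -- iteration 4/4 --
    FD 18: (-175.392,-126.888) -> (-193.171,-124.072) [heading=171, draw]
    FD 16: (-193.171,-124.072) -> (-208.974,-121.569) [heading=171, draw]
  ]
  -- iteration 3/3 --
  FD 9: (-208.974,-121.569) -> (-217.863,-120.161) [heading=171, draw]
  RT 72: heading 171 -> 99
  FD 14: (-217.863,-120.161) -> (-220.053,-106.333) [heading=99, draw]
  REPEAT 4 [
    -- iteration 1/4 --
    FD 18: (-220.053,-106.333) -> (-222.869,-88.555) [heading=99, draw]
    FD 16: (-222.869,-88.555) -> (-225.372,-72.752) [heading=99, draw]
    -- iteration 2/4 --
    FD 18: (-225.372,-72.752) -> (-228.188,-54.973) [heading=99, draw]
    FD 16: (-228.188,-54.973) -> (-230.691,-39.17) [heading=99, draw]
    -- iteration 3/4 --
    FD 18: (-230.691,-39.17) -> (-233.506,-21.392) [heading=99, draw]
    FD 16: (-233.506,-21.392) -> (-236.009,-5.589) [heading=99, draw]
    -- iteration 4/4 --
    FD 18: (-236.009,-5.589) -> (-238.825,12.189) [heading=99, draw]
    FD 16: (-238.825,12.189) -> (-241.328,27.992) [heading=99, draw]
  ]
]
Final: pos=(-241.328,27.992), heading=99, 30 segment(s) drawn

Answer: 99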